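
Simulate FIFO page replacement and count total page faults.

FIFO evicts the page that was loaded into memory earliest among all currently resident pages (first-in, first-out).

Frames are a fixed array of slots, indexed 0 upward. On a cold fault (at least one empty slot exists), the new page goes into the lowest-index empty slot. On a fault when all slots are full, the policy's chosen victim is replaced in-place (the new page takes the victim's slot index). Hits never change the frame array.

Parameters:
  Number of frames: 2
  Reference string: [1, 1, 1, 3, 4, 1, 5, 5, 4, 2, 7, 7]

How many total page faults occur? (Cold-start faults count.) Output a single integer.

Step 0: ref 1 → FAULT, frames=[1,-]
Step 1: ref 1 → HIT, frames=[1,-]
Step 2: ref 1 → HIT, frames=[1,-]
Step 3: ref 3 → FAULT, frames=[1,3]
Step 4: ref 4 → FAULT (evict 1), frames=[4,3]
Step 5: ref 1 → FAULT (evict 3), frames=[4,1]
Step 6: ref 5 → FAULT (evict 4), frames=[5,1]
Step 7: ref 5 → HIT, frames=[5,1]
Step 8: ref 4 → FAULT (evict 1), frames=[5,4]
Step 9: ref 2 → FAULT (evict 5), frames=[2,4]
Step 10: ref 7 → FAULT (evict 4), frames=[2,7]
Step 11: ref 7 → HIT, frames=[2,7]
Total faults: 8

Answer: 8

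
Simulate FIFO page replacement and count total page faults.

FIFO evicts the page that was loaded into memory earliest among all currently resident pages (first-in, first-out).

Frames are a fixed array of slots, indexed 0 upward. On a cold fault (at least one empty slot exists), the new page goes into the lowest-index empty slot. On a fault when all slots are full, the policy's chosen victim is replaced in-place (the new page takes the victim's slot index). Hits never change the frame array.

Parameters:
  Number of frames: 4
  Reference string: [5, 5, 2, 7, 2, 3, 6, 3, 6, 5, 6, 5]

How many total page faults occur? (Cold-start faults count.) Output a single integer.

Step 0: ref 5 → FAULT, frames=[5,-,-,-]
Step 1: ref 5 → HIT, frames=[5,-,-,-]
Step 2: ref 2 → FAULT, frames=[5,2,-,-]
Step 3: ref 7 → FAULT, frames=[5,2,7,-]
Step 4: ref 2 → HIT, frames=[5,2,7,-]
Step 5: ref 3 → FAULT, frames=[5,2,7,3]
Step 6: ref 6 → FAULT (evict 5), frames=[6,2,7,3]
Step 7: ref 3 → HIT, frames=[6,2,7,3]
Step 8: ref 6 → HIT, frames=[6,2,7,3]
Step 9: ref 5 → FAULT (evict 2), frames=[6,5,7,3]
Step 10: ref 6 → HIT, frames=[6,5,7,3]
Step 11: ref 5 → HIT, frames=[6,5,7,3]
Total faults: 6

Answer: 6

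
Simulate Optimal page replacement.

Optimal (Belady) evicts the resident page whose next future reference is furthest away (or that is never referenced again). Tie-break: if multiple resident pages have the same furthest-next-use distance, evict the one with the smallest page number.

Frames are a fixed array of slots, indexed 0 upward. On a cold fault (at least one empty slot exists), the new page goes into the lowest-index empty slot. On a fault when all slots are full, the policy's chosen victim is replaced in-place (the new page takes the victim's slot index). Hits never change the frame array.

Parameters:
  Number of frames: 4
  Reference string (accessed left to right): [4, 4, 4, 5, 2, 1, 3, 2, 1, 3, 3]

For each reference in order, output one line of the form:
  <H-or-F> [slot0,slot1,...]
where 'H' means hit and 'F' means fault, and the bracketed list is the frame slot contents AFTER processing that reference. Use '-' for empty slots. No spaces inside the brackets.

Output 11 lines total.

F [4,-,-,-]
H [4,-,-,-]
H [4,-,-,-]
F [4,5,-,-]
F [4,5,2,-]
F [4,5,2,1]
F [3,5,2,1]
H [3,5,2,1]
H [3,5,2,1]
H [3,5,2,1]
H [3,5,2,1]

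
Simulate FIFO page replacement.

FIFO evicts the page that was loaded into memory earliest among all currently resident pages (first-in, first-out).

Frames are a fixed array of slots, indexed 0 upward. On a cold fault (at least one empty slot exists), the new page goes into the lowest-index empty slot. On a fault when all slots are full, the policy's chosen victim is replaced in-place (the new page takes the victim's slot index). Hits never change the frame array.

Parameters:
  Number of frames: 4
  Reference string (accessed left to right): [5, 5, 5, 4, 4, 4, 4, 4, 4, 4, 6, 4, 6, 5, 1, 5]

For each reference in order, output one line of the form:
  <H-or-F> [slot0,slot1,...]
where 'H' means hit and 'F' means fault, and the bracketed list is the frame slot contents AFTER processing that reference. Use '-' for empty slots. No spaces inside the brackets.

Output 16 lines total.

F [5,-,-,-]
H [5,-,-,-]
H [5,-,-,-]
F [5,4,-,-]
H [5,4,-,-]
H [5,4,-,-]
H [5,4,-,-]
H [5,4,-,-]
H [5,4,-,-]
H [5,4,-,-]
F [5,4,6,-]
H [5,4,6,-]
H [5,4,6,-]
H [5,4,6,-]
F [5,4,6,1]
H [5,4,6,1]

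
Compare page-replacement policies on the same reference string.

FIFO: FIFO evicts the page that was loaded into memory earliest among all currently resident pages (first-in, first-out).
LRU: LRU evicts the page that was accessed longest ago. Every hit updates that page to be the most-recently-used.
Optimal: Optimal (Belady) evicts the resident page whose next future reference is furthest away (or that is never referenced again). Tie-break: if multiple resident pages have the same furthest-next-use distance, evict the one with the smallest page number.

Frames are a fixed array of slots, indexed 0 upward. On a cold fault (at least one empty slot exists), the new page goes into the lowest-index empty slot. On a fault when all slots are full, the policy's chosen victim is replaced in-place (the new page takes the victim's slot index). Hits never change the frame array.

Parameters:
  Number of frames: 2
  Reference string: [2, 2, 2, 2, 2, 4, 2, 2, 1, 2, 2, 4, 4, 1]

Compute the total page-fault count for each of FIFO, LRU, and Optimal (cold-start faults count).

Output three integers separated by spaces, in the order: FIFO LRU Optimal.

Answer: 6 5 4

Derivation:
--- FIFO ---
  step 0: ref 2 -> FAULT, frames=[2,-] (faults so far: 1)
  step 1: ref 2 -> HIT, frames=[2,-] (faults so far: 1)
  step 2: ref 2 -> HIT, frames=[2,-] (faults so far: 1)
  step 3: ref 2 -> HIT, frames=[2,-] (faults so far: 1)
  step 4: ref 2 -> HIT, frames=[2,-] (faults so far: 1)
  step 5: ref 4 -> FAULT, frames=[2,4] (faults so far: 2)
  step 6: ref 2 -> HIT, frames=[2,4] (faults so far: 2)
  step 7: ref 2 -> HIT, frames=[2,4] (faults so far: 2)
  step 8: ref 1 -> FAULT, evict 2, frames=[1,4] (faults so far: 3)
  step 9: ref 2 -> FAULT, evict 4, frames=[1,2] (faults so far: 4)
  step 10: ref 2 -> HIT, frames=[1,2] (faults so far: 4)
  step 11: ref 4 -> FAULT, evict 1, frames=[4,2] (faults so far: 5)
  step 12: ref 4 -> HIT, frames=[4,2] (faults so far: 5)
  step 13: ref 1 -> FAULT, evict 2, frames=[4,1] (faults so far: 6)
  FIFO total faults: 6
--- LRU ---
  step 0: ref 2 -> FAULT, frames=[2,-] (faults so far: 1)
  step 1: ref 2 -> HIT, frames=[2,-] (faults so far: 1)
  step 2: ref 2 -> HIT, frames=[2,-] (faults so far: 1)
  step 3: ref 2 -> HIT, frames=[2,-] (faults so far: 1)
  step 4: ref 2 -> HIT, frames=[2,-] (faults so far: 1)
  step 5: ref 4 -> FAULT, frames=[2,4] (faults so far: 2)
  step 6: ref 2 -> HIT, frames=[2,4] (faults so far: 2)
  step 7: ref 2 -> HIT, frames=[2,4] (faults so far: 2)
  step 8: ref 1 -> FAULT, evict 4, frames=[2,1] (faults so far: 3)
  step 9: ref 2 -> HIT, frames=[2,1] (faults so far: 3)
  step 10: ref 2 -> HIT, frames=[2,1] (faults so far: 3)
  step 11: ref 4 -> FAULT, evict 1, frames=[2,4] (faults so far: 4)
  step 12: ref 4 -> HIT, frames=[2,4] (faults so far: 4)
  step 13: ref 1 -> FAULT, evict 2, frames=[1,4] (faults so far: 5)
  LRU total faults: 5
--- Optimal ---
  step 0: ref 2 -> FAULT, frames=[2,-] (faults so far: 1)
  step 1: ref 2 -> HIT, frames=[2,-] (faults so far: 1)
  step 2: ref 2 -> HIT, frames=[2,-] (faults so far: 1)
  step 3: ref 2 -> HIT, frames=[2,-] (faults so far: 1)
  step 4: ref 2 -> HIT, frames=[2,-] (faults so far: 1)
  step 5: ref 4 -> FAULT, frames=[2,4] (faults so far: 2)
  step 6: ref 2 -> HIT, frames=[2,4] (faults so far: 2)
  step 7: ref 2 -> HIT, frames=[2,4] (faults so far: 2)
  step 8: ref 1 -> FAULT, evict 4, frames=[2,1] (faults so far: 3)
  step 9: ref 2 -> HIT, frames=[2,1] (faults so far: 3)
  step 10: ref 2 -> HIT, frames=[2,1] (faults so far: 3)
  step 11: ref 4 -> FAULT, evict 2, frames=[4,1] (faults so far: 4)
  step 12: ref 4 -> HIT, frames=[4,1] (faults so far: 4)
  step 13: ref 1 -> HIT, frames=[4,1] (faults so far: 4)
  Optimal total faults: 4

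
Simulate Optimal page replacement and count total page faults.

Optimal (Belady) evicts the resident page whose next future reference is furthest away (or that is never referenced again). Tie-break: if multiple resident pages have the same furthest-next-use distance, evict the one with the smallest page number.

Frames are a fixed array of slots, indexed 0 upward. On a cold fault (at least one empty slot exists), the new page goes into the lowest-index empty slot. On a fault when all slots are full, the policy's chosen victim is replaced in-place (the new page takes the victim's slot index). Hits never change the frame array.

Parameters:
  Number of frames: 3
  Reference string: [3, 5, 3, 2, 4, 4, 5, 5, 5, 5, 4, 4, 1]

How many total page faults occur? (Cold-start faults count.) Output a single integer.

Answer: 5

Derivation:
Step 0: ref 3 → FAULT, frames=[3,-,-]
Step 1: ref 5 → FAULT, frames=[3,5,-]
Step 2: ref 3 → HIT, frames=[3,5,-]
Step 3: ref 2 → FAULT, frames=[3,5,2]
Step 4: ref 4 → FAULT (evict 2), frames=[3,5,4]
Step 5: ref 4 → HIT, frames=[3,5,4]
Step 6: ref 5 → HIT, frames=[3,5,4]
Step 7: ref 5 → HIT, frames=[3,5,4]
Step 8: ref 5 → HIT, frames=[3,5,4]
Step 9: ref 5 → HIT, frames=[3,5,4]
Step 10: ref 4 → HIT, frames=[3,5,4]
Step 11: ref 4 → HIT, frames=[3,5,4]
Step 12: ref 1 → FAULT (evict 3), frames=[1,5,4]
Total faults: 5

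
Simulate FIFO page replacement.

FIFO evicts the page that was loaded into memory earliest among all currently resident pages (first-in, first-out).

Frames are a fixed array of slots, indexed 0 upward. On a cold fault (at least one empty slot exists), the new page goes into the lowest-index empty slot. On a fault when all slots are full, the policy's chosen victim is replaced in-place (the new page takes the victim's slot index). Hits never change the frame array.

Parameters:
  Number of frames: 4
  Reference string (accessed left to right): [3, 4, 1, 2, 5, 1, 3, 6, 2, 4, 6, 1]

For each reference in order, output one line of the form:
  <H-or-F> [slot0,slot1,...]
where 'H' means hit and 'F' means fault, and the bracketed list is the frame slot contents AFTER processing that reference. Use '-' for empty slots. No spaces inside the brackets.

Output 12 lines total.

F [3,-,-,-]
F [3,4,-,-]
F [3,4,1,-]
F [3,4,1,2]
F [5,4,1,2]
H [5,4,1,2]
F [5,3,1,2]
F [5,3,6,2]
H [5,3,6,2]
F [5,3,6,4]
H [5,3,6,4]
F [1,3,6,4]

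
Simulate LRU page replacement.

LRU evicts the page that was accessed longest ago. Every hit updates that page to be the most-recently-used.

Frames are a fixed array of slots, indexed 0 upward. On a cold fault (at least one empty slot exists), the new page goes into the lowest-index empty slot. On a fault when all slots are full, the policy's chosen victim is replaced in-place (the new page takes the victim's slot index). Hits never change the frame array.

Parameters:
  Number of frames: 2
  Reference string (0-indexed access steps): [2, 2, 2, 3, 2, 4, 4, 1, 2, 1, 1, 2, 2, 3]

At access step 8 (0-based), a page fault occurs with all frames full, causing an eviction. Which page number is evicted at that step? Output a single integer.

Answer: 4

Derivation:
Step 0: ref 2 -> FAULT, frames=[2,-]
Step 1: ref 2 -> HIT, frames=[2,-]
Step 2: ref 2 -> HIT, frames=[2,-]
Step 3: ref 3 -> FAULT, frames=[2,3]
Step 4: ref 2 -> HIT, frames=[2,3]
Step 5: ref 4 -> FAULT, evict 3, frames=[2,4]
Step 6: ref 4 -> HIT, frames=[2,4]
Step 7: ref 1 -> FAULT, evict 2, frames=[1,4]
Step 8: ref 2 -> FAULT, evict 4, frames=[1,2]
At step 8: evicted page 4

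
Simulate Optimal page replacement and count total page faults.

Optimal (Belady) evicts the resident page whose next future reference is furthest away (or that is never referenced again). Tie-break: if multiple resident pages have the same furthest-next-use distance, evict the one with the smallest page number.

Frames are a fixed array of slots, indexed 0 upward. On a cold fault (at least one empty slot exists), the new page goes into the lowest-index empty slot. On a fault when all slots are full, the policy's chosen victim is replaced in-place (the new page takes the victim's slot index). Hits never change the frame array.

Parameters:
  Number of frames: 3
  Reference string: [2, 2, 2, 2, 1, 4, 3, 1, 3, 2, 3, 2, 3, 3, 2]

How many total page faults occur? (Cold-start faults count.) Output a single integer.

Step 0: ref 2 → FAULT, frames=[2,-,-]
Step 1: ref 2 → HIT, frames=[2,-,-]
Step 2: ref 2 → HIT, frames=[2,-,-]
Step 3: ref 2 → HIT, frames=[2,-,-]
Step 4: ref 1 → FAULT, frames=[2,1,-]
Step 5: ref 4 → FAULT, frames=[2,1,4]
Step 6: ref 3 → FAULT (evict 4), frames=[2,1,3]
Step 7: ref 1 → HIT, frames=[2,1,3]
Step 8: ref 3 → HIT, frames=[2,1,3]
Step 9: ref 2 → HIT, frames=[2,1,3]
Step 10: ref 3 → HIT, frames=[2,1,3]
Step 11: ref 2 → HIT, frames=[2,1,3]
Step 12: ref 3 → HIT, frames=[2,1,3]
Step 13: ref 3 → HIT, frames=[2,1,3]
Step 14: ref 2 → HIT, frames=[2,1,3]
Total faults: 4

Answer: 4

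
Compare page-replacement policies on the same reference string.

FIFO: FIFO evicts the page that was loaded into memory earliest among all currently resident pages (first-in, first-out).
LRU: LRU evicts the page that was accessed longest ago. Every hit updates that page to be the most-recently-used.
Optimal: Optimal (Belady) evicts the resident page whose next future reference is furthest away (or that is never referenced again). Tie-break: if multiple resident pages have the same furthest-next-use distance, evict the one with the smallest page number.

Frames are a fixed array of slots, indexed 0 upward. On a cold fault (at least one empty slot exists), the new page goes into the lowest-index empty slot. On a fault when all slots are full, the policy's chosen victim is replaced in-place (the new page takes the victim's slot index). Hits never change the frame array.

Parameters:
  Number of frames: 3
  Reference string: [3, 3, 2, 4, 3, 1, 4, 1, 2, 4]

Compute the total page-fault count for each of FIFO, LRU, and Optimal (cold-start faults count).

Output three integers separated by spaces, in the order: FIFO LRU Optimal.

Answer: 4 5 4

Derivation:
--- FIFO ---
  step 0: ref 3 -> FAULT, frames=[3,-,-] (faults so far: 1)
  step 1: ref 3 -> HIT, frames=[3,-,-] (faults so far: 1)
  step 2: ref 2 -> FAULT, frames=[3,2,-] (faults so far: 2)
  step 3: ref 4 -> FAULT, frames=[3,2,4] (faults so far: 3)
  step 4: ref 3 -> HIT, frames=[3,2,4] (faults so far: 3)
  step 5: ref 1 -> FAULT, evict 3, frames=[1,2,4] (faults so far: 4)
  step 6: ref 4 -> HIT, frames=[1,2,4] (faults so far: 4)
  step 7: ref 1 -> HIT, frames=[1,2,4] (faults so far: 4)
  step 8: ref 2 -> HIT, frames=[1,2,4] (faults so far: 4)
  step 9: ref 4 -> HIT, frames=[1,2,4] (faults so far: 4)
  FIFO total faults: 4
--- LRU ---
  step 0: ref 3 -> FAULT, frames=[3,-,-] (faults so far: 1)
  step 1: ref 3 -> HIT, frames=[3,-,-] (faults so far: 1)
  step 2: ref 2 -> FAULT, frames=[3,2,-] (faults so far: 2)
  step 3: ref 4 -> FAULT, frames=[3,2,4] (faults so far: 3)
  step 4: ref 3 -> HIT, frames=[3,2,4] (faults so far: 3)
  step 5: ref 1 -> FAULT, evict 2, frames=[3,1,4] (faults so far: 4)
  step 6: ref 4 -> HIT, frames=[3,1,4] (faults so far: 4)
  step 7: ref 1 -> HIT, frames=[3,1,4] (faults so far: 4)
  step 8: ref 2 -> FAULT, evict 3, frames=[2,1,4] (faults so far: 5)
  step 9: ref 4 -> HIT, frames=[2,1,4] (faults so far: 5)
  LRU total faults: 5
--- Optimal ---
  step 0: ref 3 -> FAULT, frames=[3,-,-] (faults so far: 1)
  step 1: ref 3 -> HIT, frames=[3,-,-] (faults so far: 1)
  step 2: ref 2 -> FAULT, frames=[3,2,-] (faults so far: 2)
  step 3: ref 4 -> FAULT, frames=[3,2,4] (faults so far: 3)
  step 4: ref 3 -> HIT, frames=[3,2,4] (faults so far: 3)
  step 5: ref 1 -> FAULT, evict 3, frames=[1,2,4] (faults so far: 4)
  step 6: ref 4 -> HIT, frames=[1,2,4] (faults so far: 4)
  step 7: ref 1 -> HIT, frames=[1,2,4] (faults so far: 4)
  step 8: ref 2 -> HIT, frames=[1,2,4] (faults so far: 4)
  step 9: ref 4 -> HIT, frames=[1,2,4] (faults so far: 4)
  Optimal total faults: 4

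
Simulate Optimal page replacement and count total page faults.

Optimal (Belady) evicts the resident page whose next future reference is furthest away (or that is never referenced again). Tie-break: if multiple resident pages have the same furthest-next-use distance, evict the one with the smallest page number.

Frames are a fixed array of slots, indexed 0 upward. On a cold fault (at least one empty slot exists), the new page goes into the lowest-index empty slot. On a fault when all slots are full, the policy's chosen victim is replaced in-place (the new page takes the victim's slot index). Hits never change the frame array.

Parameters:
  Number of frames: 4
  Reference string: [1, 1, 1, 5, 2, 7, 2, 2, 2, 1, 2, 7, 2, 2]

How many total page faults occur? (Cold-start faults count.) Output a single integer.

Step 0: ref 1 → FAULT, frames=[1,-,-,-]
Step 1: ref 1 → HIT, frames=[1,-,-,-]
Step 2: ref 1 → HIT, frames=[1,-,-,-]
Step 3: ref 5 → FAULT, frames=[1,5,-,-]
Step 4: ref 2 → FAULT, frames=[1,5,2,-]
Step 5: ref 7 → FAULT, frames=[1,5,2,7]
Step 6: ref 2 → HIT, frames=[1,5,2,7]
Step 7: ref 2 → HIT, frames=[1,5,2,7]
Step 8: ref 2 → HIT, frames=[1,5,2,7]
Step 9: ref 1 → HIT, frames=[1,5,2,7]
Step 10: ref 2 → HIT, frames=[1,5,2,7]
Step 11: ref 7 → HIT, frames=[1,5,2,7]
Step 12: ref 2 → HIT, frames=[1,5,2,7]
Step 13: ref 2 → HIT, frames=[1,5,2,7]
Total faults: 4

Answer: 4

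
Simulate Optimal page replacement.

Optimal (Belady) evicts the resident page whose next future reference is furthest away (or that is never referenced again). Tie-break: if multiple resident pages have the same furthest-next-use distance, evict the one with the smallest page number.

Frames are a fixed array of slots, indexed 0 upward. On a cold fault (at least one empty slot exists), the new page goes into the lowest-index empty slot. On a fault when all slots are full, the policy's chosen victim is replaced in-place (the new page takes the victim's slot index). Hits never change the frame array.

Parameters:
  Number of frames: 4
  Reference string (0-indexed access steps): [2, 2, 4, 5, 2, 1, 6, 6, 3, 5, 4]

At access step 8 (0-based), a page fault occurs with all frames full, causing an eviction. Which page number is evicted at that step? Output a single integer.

Step 0: ref 2 -> FAULT, frames=[2,-,-,-]
Step 1: ref 2 -> HIT, frames=[2,-,-,-]
Step 2: ref 4 -> FAULT, frames=[2,4,-,-]
Step 3: ref 5 -> FAULT, frames=[2,4,5,-]
Step 4: ref 2 -> HIT, frames=[2,4,5,-]
Step 5: ref 1 -> FAULT, frames=[2,4,5,1]
Step 6: ref 6 -> FAULT, evict 1, frames=[2,4,5,6]
Step 7: ref 6 -> HIT, frames=[2,4,5,6]
Step 8: ref 3 -> FAULT, evict 2, frames=[3,4,5,6]
At step 8: evicted page 2

Answer: 2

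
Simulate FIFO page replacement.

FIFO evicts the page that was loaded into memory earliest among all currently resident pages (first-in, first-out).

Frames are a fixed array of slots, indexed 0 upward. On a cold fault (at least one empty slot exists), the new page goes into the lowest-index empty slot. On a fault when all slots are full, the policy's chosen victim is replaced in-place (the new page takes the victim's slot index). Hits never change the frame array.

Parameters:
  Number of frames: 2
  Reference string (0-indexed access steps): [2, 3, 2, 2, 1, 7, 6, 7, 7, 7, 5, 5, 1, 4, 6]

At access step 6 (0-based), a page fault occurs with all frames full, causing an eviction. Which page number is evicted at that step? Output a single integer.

Answer: 1

Derivation:
Step 0: ref 2 -> FAULT, frames=[2,-]
Step 1: ref 3 -> FAULT, frames=[2,3]
Step 2: ref 2 -> HIT, frames=[2,3]
Step 3: ref 2 -> HIT, frames=[2,3]
Step 4: ref 1 -> FAULT, evict 2, frames=[1,3]
Step 5: ref 7 -> FAULT, evict 3, frames=[1,7]
Step 6: ref 6 -> FAULT, evict 1, frames=[6,7]
At step 6: evicted page 1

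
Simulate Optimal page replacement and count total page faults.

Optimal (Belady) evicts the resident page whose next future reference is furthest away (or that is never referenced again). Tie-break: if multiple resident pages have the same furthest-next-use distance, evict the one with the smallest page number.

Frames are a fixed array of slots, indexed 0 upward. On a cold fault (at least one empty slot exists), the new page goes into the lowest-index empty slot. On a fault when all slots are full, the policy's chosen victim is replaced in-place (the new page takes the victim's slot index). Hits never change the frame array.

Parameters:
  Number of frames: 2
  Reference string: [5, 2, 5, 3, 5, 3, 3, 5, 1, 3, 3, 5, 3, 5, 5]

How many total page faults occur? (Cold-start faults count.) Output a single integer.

Step 0: ref 5 → FAULT, frames=[5,-]
Step 1: ref 2 → FAULT, frames=[5,2]
Step 2: ref 5 → HIT, frames=[5,2]
Step 3: ref 3 → FAULT (evict 2), frames=[5,3]
Step 4: ref 5 → HIT, frames=[5,3]
Step 5: ref 3 → HIT, frames=[5,3]
Step 6: ref 3 → HIT, frames=[5,3]
Step 7: ref 5 → HIT, frames=[5,3]
Step 8: ref 1 → FAULT (evict 5), frames=[1,3]
Step 9: ref 3 → HIT, frames=[1,3]
Step 10: ref 3 → HIT, frames=[1,3]
Step 11: ref 5 → FAULT (evict 1), frames=[5,3]
Step 12: ref 3 → HIT, frames=[5,3]
Step 13: ref 5 → HIT, frames=[5,3]
Step 14: ref 5 → HIT, frames=[5,3]
Total faults: 5

Answer: 5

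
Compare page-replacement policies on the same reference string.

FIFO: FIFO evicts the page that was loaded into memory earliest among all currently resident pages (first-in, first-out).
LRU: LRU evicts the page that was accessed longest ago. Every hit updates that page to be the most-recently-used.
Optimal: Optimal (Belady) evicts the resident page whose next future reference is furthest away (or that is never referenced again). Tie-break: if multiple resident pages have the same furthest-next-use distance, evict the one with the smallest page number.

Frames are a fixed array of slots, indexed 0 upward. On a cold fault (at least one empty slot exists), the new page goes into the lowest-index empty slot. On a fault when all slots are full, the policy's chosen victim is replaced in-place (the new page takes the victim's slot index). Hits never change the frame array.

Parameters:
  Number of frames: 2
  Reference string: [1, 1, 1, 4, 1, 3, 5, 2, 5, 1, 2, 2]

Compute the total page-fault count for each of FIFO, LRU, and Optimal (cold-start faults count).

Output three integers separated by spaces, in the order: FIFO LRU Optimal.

Answer: 6 7 6

Derivation:
--- FIFO ---
  step 0: ref 1 -> FAULT, frames=[1,-] (faults so far: 1)
  step 1: ref 1 -> HIT, frames=[1,-] (faults so far: 1)
  step 2: ref 1 -> HIT, frames=[1,-] (faults so far: 1)
  step 3: ref 4 -> FAULT, frames=[1,4] (faults so far: 2)
  step 4: ref 1 -> HIT, frames=[1,4] (faults so far: 2)
  step 5: ref 3 -> FAULT, evict 1, frames=[3,4] (faults so far: 3)
  step 6: ref 5 -> FAULT, evict 4, frames=[3,5] (faults so far: 4)
  step 7: ref 2 -> FAULT, evict 3, frames=[2,5] (faults so far: 5)
  step 8: ref 5 -> HIT, frames=[2,5] (faults so far: 5)
  step 9: ref 1 -> FAULT, evict 5, frames=[2,1] (faults so far: 6)
  step 10: ref 2 -> HIT, frames=[2,1] (faults so far: 6)
  step 11: ref 2 -> HIT, frames=[2,1] (faults so far: 6)
  FIFO total faults: 6
--- LRU ---
  step 0: ref 1 -> FAULT, frames=[1,-] (faults so far: 1)
  step 1: ref 1 -> HIT, frames=[1,-] (faults so far: 1)
  step 2: ref 1 -> HIT, frames=[1,-] (faults so far: 1)
  step 3: ref 4 -> FAULT, frames=[1,4] (faults so far: 2)
  step 4: ref 1 -> HIT, frames=[1,4] (faults so far: 2)
  step 5: ref 3 -> FAULT, evict 4, frames=[1,3] (faults so far: 3)
  step 6: ref 5 -> FAULT, evict 1, frames=[5,3] (faults so far: 4)
  step 7: ref 2 -> FAULT, evict 3, frames=[5,2] (faults so far: 5)
  step 8: ref 5 -> HIT, frames=[5,2] (faults so far: 5)
  step 9: ref 1 -> FAULT, evict 2, frames=[5,1] (faults so far: 6)
  step 10: ref 2 -> FAULT, evict 5, frames=[2,1] (faults so far: 7)
  step 11: ref 2 -> HIT, frames=[2,1] (faults so far: 7)
  LRU total faults: 7
--- Optimal ---
  step 0: ref 1 -> FAULT, frames=[1,-] (faults so far: 1)
  step 1: ref 1 -> HIT, frames=[1,-] (faults so far: 1)
  step 2: ref 1 -> HIT, frames=[1,-] (faults so far: 1)
  step 3: ref 4 -> FAULT, frames=[1,4] (faults so far: 2)
  step 4: ref 1 -> HIT, frames=[1,4] (faults so far: 2)
  step 5: ref 3 -> FAULT, evict 4, frames=[1,3] (faults so far: 3)
  step 6: ref 5 -> FAULT, evict 3, frames=[1,5] (faults so far: 4)
  step 7: ref 2 -> FAULT, evict 1, frames=[2,5] (faults so far: 5)
  step 8: ref 5 -> HIT, frames=[2,5] (faults so far: 5)
  step 9: ref 1 -> FAULT, evict 5, frames=[2,1] (faults so far: 6)
  step 10: ref 2 -> HIT, frames=[2,1] (faults so far: 6)
  step 11: ref 2 -> HIT, frames=[2,1] (faults so far: 6)
  Optimal total faults: 6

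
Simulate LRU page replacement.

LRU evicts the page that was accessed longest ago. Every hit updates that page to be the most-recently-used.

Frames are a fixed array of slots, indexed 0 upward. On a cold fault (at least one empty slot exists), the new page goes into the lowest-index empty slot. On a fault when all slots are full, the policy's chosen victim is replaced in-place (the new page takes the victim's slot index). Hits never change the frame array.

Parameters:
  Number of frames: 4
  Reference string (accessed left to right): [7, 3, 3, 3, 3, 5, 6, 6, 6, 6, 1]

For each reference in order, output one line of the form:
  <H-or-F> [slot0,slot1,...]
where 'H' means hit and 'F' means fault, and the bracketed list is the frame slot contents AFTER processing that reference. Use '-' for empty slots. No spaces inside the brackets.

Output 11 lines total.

F [7,-,-,-]
F [7,3,-,-]
H [7,3,-,-]
H [7,3,-,-]
H [7,3,-,-]
F [7,3,5,-]
F [7,3,5,6]
H [7,3,5,6]
H [7,3,5,6]
H [7,3,5,6]
F [1,3,5,6]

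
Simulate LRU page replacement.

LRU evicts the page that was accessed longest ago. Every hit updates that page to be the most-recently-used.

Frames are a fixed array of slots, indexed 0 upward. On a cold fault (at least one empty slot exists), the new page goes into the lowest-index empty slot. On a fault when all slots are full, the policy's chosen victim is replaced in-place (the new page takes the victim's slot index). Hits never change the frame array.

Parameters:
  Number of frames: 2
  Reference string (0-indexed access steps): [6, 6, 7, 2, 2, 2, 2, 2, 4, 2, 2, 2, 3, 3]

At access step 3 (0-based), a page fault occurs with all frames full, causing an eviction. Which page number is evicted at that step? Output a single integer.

Answer: 6

Derivation:
Step 0: ref 6 -> FAULT, frames=[6,-]
Step 1: ref 6 -> HIT, frames=[6,-]
Step 2: ref 7 -> FAULT, frames=[6,7]
Step 3: ref 2 -> FAULT, evict 6, frames=[2,7]
At step 3: evicted page 6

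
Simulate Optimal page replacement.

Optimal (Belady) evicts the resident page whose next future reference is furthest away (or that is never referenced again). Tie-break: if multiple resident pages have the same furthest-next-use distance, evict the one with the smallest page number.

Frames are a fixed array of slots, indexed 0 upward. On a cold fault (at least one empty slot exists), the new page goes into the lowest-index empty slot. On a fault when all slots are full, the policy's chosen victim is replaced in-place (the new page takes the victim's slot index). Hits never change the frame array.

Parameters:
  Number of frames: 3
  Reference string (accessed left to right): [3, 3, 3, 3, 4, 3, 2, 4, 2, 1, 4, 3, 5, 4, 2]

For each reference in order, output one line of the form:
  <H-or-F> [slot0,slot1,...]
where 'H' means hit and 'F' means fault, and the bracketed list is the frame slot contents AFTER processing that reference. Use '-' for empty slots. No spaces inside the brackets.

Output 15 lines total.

F [3,-,-]
H [3,-,-]
H [3,-,-]
H [3,-,-]
F [3,4,-]
H [3,4,-]
F [3,4,2]
H [3,4,2]
H [3,4,2]
F [3,4,1]
H [3,4,1]
H [3,4,1]
F [3,4,5]
H [3,4,5]
F [2,4,5]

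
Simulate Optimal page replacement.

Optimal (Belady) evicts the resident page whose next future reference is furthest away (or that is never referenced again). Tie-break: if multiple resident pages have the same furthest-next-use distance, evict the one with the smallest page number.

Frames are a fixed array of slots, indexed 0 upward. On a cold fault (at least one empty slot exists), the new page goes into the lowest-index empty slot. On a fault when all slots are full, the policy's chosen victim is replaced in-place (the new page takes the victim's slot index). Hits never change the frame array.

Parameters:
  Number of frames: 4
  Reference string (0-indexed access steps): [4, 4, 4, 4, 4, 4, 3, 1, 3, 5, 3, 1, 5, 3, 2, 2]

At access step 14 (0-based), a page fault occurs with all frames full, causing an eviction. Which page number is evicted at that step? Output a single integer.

Answer: 1

Derivation:
Step 0: ref 4 -> FAULT, frames=[4,-,-,-]
Step 1: ref 4 -> HIT, frames=[4,-,-,-]
Step 2: ref 4 -> HIT, frames=[4,-,-,-]
Step 3: ref 4 -> HIT, frames=[4,-,-,-]
Step 4: ref 4 -> HIT, frames=[4,-,-,-]
Step 5: ref 4 -> HIT, frames=[4,-,-,-]
Step 6: ref 3 -> FAULT, frames=[4,3,-,-]
Step 7: ref 1 -> FAULT, frames=[4,3,1,-]
Step 8: ref 3 -> HIT, frames=[4,3,1,-]
Step 9: ref 5 -> FAULT, frames=[4,3,1,5]
Step 10: ref 3 -> HIT, frames=[4,3,1,5]
Step 11: ref 1 -> HIT, frames=[4,3,1,5]
Step 12: ref 5 -> HIT, frames=[4,3,1,5]
Step 13: ref 3 -> HIT, frames=[4,3,1,5]
Step 14: ref 2 -> FAULT, evict 1, frames=[4,3,2,5]
At step 14: evicted page 1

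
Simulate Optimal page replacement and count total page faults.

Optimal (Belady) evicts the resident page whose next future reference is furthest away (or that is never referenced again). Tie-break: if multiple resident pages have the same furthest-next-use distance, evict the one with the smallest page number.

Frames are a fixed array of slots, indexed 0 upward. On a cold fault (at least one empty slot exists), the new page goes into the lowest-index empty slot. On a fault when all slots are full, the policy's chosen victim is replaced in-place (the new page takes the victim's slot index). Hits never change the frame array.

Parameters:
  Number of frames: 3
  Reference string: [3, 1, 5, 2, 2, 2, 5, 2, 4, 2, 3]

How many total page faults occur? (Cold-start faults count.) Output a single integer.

Answer: 5

Derivation:
Step 0: ref 3 → FAULT, frames=[3,-,-]
Step 1: ref 1 → FAULT, frames=[3,1,-]
Step 2: ref 5 → FAULT, frames=[3,1,5]
Step 3: ref 2 → FAULT (evict 1), frames=[3,2,5]
Step 4: ref 2 → HIT, frames=[3,2,5]
Step 5: ref 2 → HIT, frames=[3,2,5]
Step 6: ref 5 → HIT, frames=[3,2,5]
Step 7: ref 2 → HIT, frames=[3,2,5]
Step 8: ref 4 → FAULT (evict 5), frames=[3,2,4]
Step 9: ref 2 → HIT, frames=[3,2,4]
Step 10: ref 3 → HIT, frames=[3,2,4]
Total faults: 5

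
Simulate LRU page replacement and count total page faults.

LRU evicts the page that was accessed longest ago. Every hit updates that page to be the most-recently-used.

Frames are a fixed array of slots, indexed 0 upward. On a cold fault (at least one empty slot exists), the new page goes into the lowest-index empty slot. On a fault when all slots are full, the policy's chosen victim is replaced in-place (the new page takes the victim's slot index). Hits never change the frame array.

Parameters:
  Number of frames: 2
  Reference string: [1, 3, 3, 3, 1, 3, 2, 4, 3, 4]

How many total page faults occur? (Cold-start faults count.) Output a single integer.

Step 0: ref 1 → FAULT, frames=[1,-]
Step 1: ref 3 → FAULT, frames=[1,3]
Step 2: ref 3 → HIT, frames=[1,3]
Step 3: ref 3 → HIT, frames=[1,3]
Step 4: ref 1 → HIT, frames=[1,3]
Step 5: ref 3 → HIT, frames=[1,3]
Step 6: ref 2 → FAULT (evict 1), frames=[2,3]
Step 7: ref 4 → FAULT (evict 3), frames=[2,4]
Step 8: ref 3 → FAULT (evict 2), frames=[3,4]
Step 9: ref 4 → HIT, frames=[3,4]
Total faults: 5

Answer: 5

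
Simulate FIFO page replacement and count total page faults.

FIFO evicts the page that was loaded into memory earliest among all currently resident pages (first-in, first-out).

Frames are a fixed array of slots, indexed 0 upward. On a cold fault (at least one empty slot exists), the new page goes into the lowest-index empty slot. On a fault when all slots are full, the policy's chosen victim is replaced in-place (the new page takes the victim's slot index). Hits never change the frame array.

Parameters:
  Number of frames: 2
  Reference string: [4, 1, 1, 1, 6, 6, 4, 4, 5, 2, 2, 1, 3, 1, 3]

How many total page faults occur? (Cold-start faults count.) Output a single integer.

Answer: 8

Derivation:
Step 0: ref 4 → FAULT, frames=[4,-]
Step 1: ref 1 → FAULT, frames=[4,1]
Step 2: ref 1 → HIT, frames=[4,1]
Step 3: ref 1 → HIT, frames=[4,1]
Step 4: ref 6 → FAULT (evict 4), frames=[6,1]
Step 5: ref 6 → HIT, frames=[6,1]
Step 6: ref 4 → FAULT (evict 1), frames=[6,4]
Step 7: ref 4 → HIT, frames=[6,4]
Step 8: ref 5 → FAULT (evict 6), frames=[5,4]
Step 9: ref 2 → FAULT (evict 4), frames=[5,2]
Step 10: ref 2 → HIT, frames=[5,2]
Step 11: ref 1 → FAULT (evict 5), frames=[1,2]
Step 12: ref 3 → FAULT (evict 2), frames=[1,3]
Step 13: ref 1 → HIT, frames=[1,3]
Step 14: ref 3 → HIT, frames=[1,3]
Total faults: 8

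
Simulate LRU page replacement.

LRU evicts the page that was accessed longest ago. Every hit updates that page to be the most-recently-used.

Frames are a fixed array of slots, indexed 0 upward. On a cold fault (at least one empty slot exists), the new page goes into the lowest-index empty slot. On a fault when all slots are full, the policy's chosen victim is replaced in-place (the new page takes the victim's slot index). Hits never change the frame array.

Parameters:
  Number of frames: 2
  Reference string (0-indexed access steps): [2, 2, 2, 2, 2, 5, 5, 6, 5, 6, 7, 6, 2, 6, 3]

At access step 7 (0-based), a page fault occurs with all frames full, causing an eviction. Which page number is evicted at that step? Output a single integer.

Step 0: ref 2 -> FAULT, frames=[2,-]
Step 1: ref 2 -> HIT, frames=[2,-]
Step 2: ref 2 -> HIT, frames=[2,-]
Step 3: ref 2 -> HIT, frames=[2,-]
Step 4: ref 2 -> HIT, frames=[2,-]
Step 5: ref 5 -> FAULT, frames=[2,5]
Step 6: ref 5 -> HIT, frames=[2,5]
Step 7: ref 6 -> FAULT, evict 2, frames=[6,5]
At step 7: evicted page 2

Answer: 2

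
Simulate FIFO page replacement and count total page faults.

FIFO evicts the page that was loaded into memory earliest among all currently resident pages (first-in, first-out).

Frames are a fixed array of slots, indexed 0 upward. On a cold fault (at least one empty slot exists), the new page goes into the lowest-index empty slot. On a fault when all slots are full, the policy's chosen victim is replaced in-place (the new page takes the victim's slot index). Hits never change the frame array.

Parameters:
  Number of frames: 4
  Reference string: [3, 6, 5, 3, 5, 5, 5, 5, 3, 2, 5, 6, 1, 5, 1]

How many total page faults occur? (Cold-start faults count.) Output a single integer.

Answer: 5

Derivation:
Step 0: ref 3 → FAULT, frames=[3,-,-,-]
Step 1: ref 6 → FAULT, frames=[3,6,-,-]
Step 2: ref 5 → FAULT, frames=[3,6,5,-]
Step 3: ref 3 → HIT, frames=[3,6,5,-]
Step 4: ref 5 → HIT, frames=[3,6,5,-]
Step 5: ref 5 → HIT, frames=[3,6,5,-]
Step 6: ref 5 → HIT, frames=[3,6,5,-]
Step 7: ref 5 → HIT, frames=[3,6,5,-]
Step 8: ref 3 → HIT, frames=[3,6,5,-]
Step 9: ref 2 → FAULT, frames=[3,6,5,2]
Step 10: ref 5 → HIT, frames=[3,6,5,2]
Step 11: ref 6 → HIT, frames=[3,6,5,2]
Step 12: ref 1 → FAULT (evict 3), frames=[1,6,5,2]
Step 13: ref 5 → HIT, frames=[1,6,5,2]
Step 14: ref 1 → HIT, frames=[1,6,5,2]
Total faults: 5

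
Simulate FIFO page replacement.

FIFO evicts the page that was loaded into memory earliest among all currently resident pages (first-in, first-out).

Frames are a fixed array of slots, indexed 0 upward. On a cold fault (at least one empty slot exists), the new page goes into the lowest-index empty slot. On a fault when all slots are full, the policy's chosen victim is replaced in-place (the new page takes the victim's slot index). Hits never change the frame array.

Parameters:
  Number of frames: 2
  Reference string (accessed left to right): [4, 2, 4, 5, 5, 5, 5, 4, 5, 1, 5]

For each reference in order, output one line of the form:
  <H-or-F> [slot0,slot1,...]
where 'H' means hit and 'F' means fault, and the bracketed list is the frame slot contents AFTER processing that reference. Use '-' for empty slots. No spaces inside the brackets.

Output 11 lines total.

F [4,-]
F [4,2]
H [4,2]
F [5,2]
H [5,2]
H [5,2]
H [5,2]
F [5,4]
H [5,4]
F [1,4]
F [1,5]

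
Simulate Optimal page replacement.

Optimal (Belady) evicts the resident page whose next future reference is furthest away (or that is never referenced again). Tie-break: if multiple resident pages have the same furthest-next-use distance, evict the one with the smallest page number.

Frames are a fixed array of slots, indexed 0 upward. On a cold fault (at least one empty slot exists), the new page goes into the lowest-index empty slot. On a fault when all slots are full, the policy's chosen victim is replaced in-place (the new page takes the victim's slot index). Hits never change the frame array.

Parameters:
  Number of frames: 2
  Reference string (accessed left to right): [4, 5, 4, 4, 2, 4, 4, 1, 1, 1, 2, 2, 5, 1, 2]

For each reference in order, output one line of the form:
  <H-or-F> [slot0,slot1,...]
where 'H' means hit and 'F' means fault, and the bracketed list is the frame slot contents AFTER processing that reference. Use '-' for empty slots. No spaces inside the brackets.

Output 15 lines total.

F [4,-]
F [4,5]
H [4,5]
H [4,5]
F [4,2]
H [4,2]
H [4,2]
F [1,2]
H [1,2]
H [1,2]
H [1,2]
H [1,2]
F [1,5]
H [1,5]
F [2,5]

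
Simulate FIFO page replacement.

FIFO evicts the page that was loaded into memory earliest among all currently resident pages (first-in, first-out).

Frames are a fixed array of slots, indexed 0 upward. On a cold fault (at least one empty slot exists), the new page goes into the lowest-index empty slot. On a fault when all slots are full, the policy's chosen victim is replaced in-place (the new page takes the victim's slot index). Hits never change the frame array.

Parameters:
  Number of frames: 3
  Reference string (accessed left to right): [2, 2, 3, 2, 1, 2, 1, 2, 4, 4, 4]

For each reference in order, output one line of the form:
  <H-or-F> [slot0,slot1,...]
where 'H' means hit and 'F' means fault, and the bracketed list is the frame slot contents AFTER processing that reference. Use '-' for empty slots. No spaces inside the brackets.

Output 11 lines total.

F [2,-,-]
H [2,-,-]
F [2,3,-]
H [2,3,-]
F [2,3,1]
H [2,3,1]
H [2,3,1]
H [2,3,1]
F [4,3,1]
H [4,3,1]
H [4,3,1]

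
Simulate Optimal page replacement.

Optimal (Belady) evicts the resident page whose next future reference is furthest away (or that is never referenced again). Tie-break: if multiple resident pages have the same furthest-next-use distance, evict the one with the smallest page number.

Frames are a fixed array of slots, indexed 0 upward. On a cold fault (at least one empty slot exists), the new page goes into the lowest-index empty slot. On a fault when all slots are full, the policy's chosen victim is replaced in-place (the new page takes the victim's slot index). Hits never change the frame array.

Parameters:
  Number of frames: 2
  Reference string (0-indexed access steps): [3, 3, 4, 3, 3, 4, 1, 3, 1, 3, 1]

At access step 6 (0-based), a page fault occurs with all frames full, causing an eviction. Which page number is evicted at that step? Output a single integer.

Answer: 4

Derivation:
Step 0: ref 3 -> FAULT, frames=[3,-]
Step 1: ref 3 -> HIT, frames=[3,-]
Step 2: ref 4 -> FAULT, frames=[3,4]
Step 3: ref 3 -> HIT, frames=[3,4]
Step 4: ref 3 -> HIT, frames=[3,4]
Step 5: ref 4 -> HIT, frames=[3,4]
Step 6: ref 1 -> FAULT, evict 4, frames=[3,1]
At step 6: evicted page 4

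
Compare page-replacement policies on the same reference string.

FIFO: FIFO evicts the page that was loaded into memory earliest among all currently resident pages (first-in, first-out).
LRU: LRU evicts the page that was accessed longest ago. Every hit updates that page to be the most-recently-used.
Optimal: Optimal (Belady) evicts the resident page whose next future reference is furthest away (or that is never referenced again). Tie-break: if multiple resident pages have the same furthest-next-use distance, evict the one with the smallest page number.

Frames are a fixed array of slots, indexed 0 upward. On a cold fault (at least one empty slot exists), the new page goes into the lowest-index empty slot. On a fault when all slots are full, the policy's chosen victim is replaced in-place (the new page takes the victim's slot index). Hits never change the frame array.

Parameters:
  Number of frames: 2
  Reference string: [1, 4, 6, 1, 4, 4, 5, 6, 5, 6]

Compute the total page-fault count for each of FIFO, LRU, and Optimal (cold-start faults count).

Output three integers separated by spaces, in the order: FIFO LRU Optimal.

--- FIFO ---
  step 0: ref 1 -> FAULT, frames=[1,-] (faults so far: 1)
  step 1: ref 4 -> FAULT, frames=[1,4] (faults so far: 2)
  step 2: ref 6 -> FAULT, evict 1, frames=[6,4] (faults so far: 3)
  step 3: ref 1 -> FAULT, evict 4, frames=[6,1] (faults so far: 4)
  step 4: ref 4 -> FAULT, evict 6, frames=[4,1] (faults so far: 5)
  step 5: ref 4 -> HIT, frames=[4,1] (faults so far: 5)
  step 6: ref 5 -> FAULT, evict 1, frames=[4,5] (faults so far: 6)
  step 7: ref 6 -> FAULT, evict 4, frames=[6,5] (faults so far: 7)
  step 8: ref 5 -> HIT, frames=[6,5] (faults so far: 7)
  step 9: ref 6 -> HIT, frames=[6,5] (faults so far: 7)
  FIFO total faults: 7
--- LRU ---
  step 0: ref 1 -> FAULT, frames=[1,-] (faults so far: 1)
  step 1: ref 4 -> FAULT, frames=[1,4] (faults so far: 2)
  step 2: ref 6 -> FAULT, evict 1, frames=[6,4] (faults so far: 3)
  step 3: ref 1 -> FAULT, evict 4, frames=[6,1] (faults so far: 4)
  step 4: ref 4 -> FAULT, evict 6, frames=[4,1] (faults so far: 5)
  step 5: ref 4 -> HIT, frames=[4,1] (faults so far: 5)
  step 6: ref 5 -> FAULT, evict 1, frames=[4,5] (faults so far: 6)
  step 7: ref 6 -> FAULT, evict 4, frames=[6,5] (faults so far: 7)
  step 8: ref 5 -> HIT, frames=[6,5] (faults so far: 7)
  step 9: ref 6 -> HIT, frames=[6,5] (faults so far: 7)
  LRU total faults: 7
--- Optimal ---
  step 0: ref 1 -> FAULT, frames=[1,-] (faults so far: 1)
  step 1: ref 4 -> FAULT, frames=[1,4] (faults so far: 2)
  step 2: ref 6 -> FAULT, evict 4, frames=[1,6] (faults so far: 3)
  step 3: ref 1 -> HIT, frames=[1,6] (faults so far: 3)
  step 4: ref 4 -> FAULT, evict 1, frames=[4,6] (faults so far: 4)
  step 5: ref 4 -> HIT, frames=[4,6] (faults so far: 4)
  step 6: ref 5 -> FAULT, evict 4, frames=[5,6] (faults so far: 5)
  step 7: ref 6 -> HIT, frames=[5,6] (faults so far: 5)
  step 8: ref 5 -> HIT, frames=[5,6] (faults so far: 5)
  step 9: ref 6 -> HIT, frames=[5,6] (faults so far: 5)
  Optimal total faults: 5

Answer: 7 7 5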